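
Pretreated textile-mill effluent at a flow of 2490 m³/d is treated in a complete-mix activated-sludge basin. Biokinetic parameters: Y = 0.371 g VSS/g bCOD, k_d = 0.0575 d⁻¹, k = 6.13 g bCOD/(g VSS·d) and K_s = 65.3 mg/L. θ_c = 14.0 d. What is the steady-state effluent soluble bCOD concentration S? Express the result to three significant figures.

From the Monod/SRT balance for a CMAS, S = K_s·(1+k_d θ_c)/[θ_c·(Y k − k_d) − 1] = 65.3 × (1 + 0.0575 × 14.0) / [14.0 × (0.371 × 6.13 − 0.0575) − 1] = 117.9 / 30.03 = 3.924 mg/L.

S ≈ 3.92 mg/L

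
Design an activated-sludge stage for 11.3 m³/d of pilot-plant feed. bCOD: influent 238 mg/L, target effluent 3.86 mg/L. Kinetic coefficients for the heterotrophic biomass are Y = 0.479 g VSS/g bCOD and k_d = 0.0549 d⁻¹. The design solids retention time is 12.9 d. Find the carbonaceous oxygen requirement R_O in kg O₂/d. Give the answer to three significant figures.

Correct the yield for decay: Y_obs = Y/(1 + k_d θ_c) = 0.479 / (1 + 0.0549 × 12.9) = 0.479 / 1.708 = 0.2804.
Substrate removed = Q·(S₀ − S) = 11.3 m³/d × (238 − 3.86) g/m³ = 2.65×10^3 g/d = 2.646 kg/d.
Biomass synthesised: P_X = Y_obs × 2.646 = 0.7419 kg VSS/d.
Carbonaceous O₂ demand = substrate oxidised − cell-mass equivalent = 2.646 − 1.42 × 0.7419 = 1.592 kg O₂/d.

R_O ≈ 1.59 kg O₂/d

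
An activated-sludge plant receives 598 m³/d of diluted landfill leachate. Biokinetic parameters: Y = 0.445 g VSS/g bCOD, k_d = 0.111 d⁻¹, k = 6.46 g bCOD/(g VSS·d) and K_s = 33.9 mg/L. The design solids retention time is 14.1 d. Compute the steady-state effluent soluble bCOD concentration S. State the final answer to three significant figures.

S ≈ 2.29 mg/L

For a completely mixed reactor with recycle the Lawrence–McCarty relation gives S = K_s·(1 + k_d·θ_c) / [θ_c·(Y·k − k_d) − 1] = 33.9 × (1 + 0.111 × 14.1) / [14.1 × (0.445 × 6.46 − 0.111) − 1] = 86.96 / 37.97 = 2.290 mg/L.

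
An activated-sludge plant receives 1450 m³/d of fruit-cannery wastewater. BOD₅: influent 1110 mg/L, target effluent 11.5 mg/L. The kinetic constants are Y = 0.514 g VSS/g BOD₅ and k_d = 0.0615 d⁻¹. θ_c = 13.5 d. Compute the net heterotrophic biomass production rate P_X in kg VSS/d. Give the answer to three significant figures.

P_X ≈ 447 kg VSS/d

Observed yield with endogenous decay: Y_obs = Y / (1 + k_d·θ_c) = 0.514 / (1 + 0.0615 × 13.5) = 0.514 / 1.830 = 0.2808 g VSS/g BOD₅.
Q·(S₀ − S) = 1450 × (1110 − 11.5) × 10⁻³ = 1593 kg/d removed.
Biomass produced: P_X = Y_obs·Q·ΔS = 0.2808 × 1593 ≈ 447.3 kg VSS/d.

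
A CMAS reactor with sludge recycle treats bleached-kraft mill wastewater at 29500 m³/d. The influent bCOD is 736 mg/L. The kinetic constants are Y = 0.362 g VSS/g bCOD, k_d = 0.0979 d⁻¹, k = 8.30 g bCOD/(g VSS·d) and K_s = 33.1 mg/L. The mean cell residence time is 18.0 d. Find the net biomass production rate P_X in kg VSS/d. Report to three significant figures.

From the Monod/SRT balance for a CMAS, S = K_s·(1+k_d θ_c)/[θ_c·(Y k − k_d) − 1] = 33.1 × (1 + 0.0979 × 18.0) / [18.0 × (0.362 × 8.30 − 0.0979) − 1] = 91.43 / 51.32 = 1.782 mg/L.
The observed yield is Y_obs = Y/(1 + k_d·θ_c) = 0.362 / (1 + 0.0979 × 18.0) = 0.362 / 2.762 = 0.1311 g VSS per g bCOD removed.
ΔS = 736 − 1.78 = 734.2 mg/L, so the substrate removal rate is 29500 × 734.2/1000 = 21659 kg bCOD/d.
Biomass produced: P_X = Y_obs·Q·ΔS = 0.1311 × 21659 ≈ 2839 kg VSS/d.

P_X ≈ 2840 kg VSS/d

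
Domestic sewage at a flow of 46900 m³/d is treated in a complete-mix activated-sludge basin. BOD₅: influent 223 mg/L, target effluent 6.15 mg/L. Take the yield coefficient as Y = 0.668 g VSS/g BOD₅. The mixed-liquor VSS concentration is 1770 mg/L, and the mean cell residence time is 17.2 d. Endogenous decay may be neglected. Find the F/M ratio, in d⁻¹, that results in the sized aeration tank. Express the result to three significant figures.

V·X = Y·Q·ΔS·θ_c gives V = 0.668 × 46900 × (223 − 6.15) × 17.2 / 1770 = 66018 m³.
F/M = Q·S₀ / (V·X) = 46900 × 223 / (66018 × 1770) = 0.08950 g BOD₅·(g VSS·d)⁻¹.

F/M ≈ 0.0895 d⁻¹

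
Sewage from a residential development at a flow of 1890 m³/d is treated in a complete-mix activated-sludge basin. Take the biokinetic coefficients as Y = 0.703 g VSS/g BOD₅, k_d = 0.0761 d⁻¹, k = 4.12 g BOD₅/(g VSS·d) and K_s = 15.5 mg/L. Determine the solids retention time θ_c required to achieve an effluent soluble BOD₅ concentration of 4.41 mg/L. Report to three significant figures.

θ_c ≈ 1.77 d

Specific growth rate at S = 4.41 mg/L: μ = YkS/(K_s+S) = 0.703·4.12·4.41/(15.5+4.41) = 0.6415 d⁻¹.
Then 1/θ_c = μ − k_d = 0.6415 − 0.0761 = 0.5654 d⁻¹, giving θ_c = 1.769 d.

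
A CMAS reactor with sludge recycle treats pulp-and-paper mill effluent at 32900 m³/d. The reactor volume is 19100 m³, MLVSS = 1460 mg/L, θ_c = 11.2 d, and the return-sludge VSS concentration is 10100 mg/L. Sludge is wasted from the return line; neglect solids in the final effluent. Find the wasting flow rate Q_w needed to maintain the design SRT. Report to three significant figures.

Wasting from the return line (neglecting effluent solids): Q_w = V·X / (θ_c·X_r) = 19100 × 1460 / (11.2 × 10100) = 246.5 m³/d.

Q_w ≈ 247 m³/d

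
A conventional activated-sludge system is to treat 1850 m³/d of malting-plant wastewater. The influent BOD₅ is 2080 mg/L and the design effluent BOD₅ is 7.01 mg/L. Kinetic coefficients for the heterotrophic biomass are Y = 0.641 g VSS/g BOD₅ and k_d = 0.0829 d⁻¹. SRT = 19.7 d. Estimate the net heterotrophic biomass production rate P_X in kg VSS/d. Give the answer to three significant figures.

P_X ≈ 934 kg VSS/d

Correct the yield for decay: Y_obs = Y/(1 + k_d θ_c) = 0.641 / (1 + 0.0829 × 19.7) = 0.641 / 2.633 = 0.2434.
Q·(S₀ − S) = 1850 × (2080 − 7.01) × 10⁻³ = 3835 kg/d removed.
Net biomass production P_X = Y_obs × Q·(S₀ − S) = 0.2434 × 3835 = 933.6 kg VSS/d.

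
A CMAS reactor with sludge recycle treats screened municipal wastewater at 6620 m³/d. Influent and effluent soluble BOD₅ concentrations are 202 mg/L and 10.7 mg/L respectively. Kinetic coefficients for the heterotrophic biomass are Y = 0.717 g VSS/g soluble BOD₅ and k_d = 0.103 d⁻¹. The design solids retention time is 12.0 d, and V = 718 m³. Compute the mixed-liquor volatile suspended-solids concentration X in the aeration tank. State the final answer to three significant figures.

X ≈ 6790 mg/L

X = Y·Q·ΔS·θ_c / [V·(1 + k_d θ_c)] = 0.717 × 6620 × (202 − 10.7) × 12.0 / [718 × (1 + 0.103 × 12.0)] = 6787 mg/L.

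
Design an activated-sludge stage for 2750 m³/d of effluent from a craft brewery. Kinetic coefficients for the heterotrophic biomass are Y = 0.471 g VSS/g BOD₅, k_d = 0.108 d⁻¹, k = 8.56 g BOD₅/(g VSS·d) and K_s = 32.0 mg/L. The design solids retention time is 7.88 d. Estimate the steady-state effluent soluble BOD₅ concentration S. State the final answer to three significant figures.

For a completely mixed reactor with recycle the Lawrence–McCarty relation gives S = K_s·(1 + k_d·θ_c) / [θ_c·(Y·k − k_d) − 1] = 32.0 × (1 + 0.108 × 7.88) / [7.88 × (0.471 × 8.56 − 0.108) − 1] = 59.23 / 29.92 = 1.980 mg/L.

S ≈ 1.98 mg/L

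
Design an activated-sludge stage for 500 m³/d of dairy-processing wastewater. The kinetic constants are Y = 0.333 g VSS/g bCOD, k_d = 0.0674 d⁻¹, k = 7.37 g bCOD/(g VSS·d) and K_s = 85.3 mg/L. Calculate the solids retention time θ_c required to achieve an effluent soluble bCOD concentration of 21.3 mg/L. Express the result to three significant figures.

From 1/θ_c = Y·k·S/(K_s + S) − k_d: Y·k·S/(K_s+S) = 0.333 × 7.37 × 21.3 / (85.3 + 21.3) = 0.4904 d⁻¹.
Then 1/θ_c = μ − k_d = 0.4904 − 0.0674 = 0.4230 d⁻¹, giving θ_c = 2.364 d.

θ_c ≈ 2.36 d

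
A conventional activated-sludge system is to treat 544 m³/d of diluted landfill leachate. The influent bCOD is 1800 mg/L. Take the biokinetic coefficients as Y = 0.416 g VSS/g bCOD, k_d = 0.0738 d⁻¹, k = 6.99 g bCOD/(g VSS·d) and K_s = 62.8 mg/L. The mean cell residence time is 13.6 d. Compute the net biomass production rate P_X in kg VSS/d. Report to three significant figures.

P_X ≈ 203 kg VSS/d

Effluent substrate depends only on kinetics and SRT: S = K_s(1 + k_d θ_c) / [θ_c(Yk − k_d) − 1] = 62.8 × (1 + 0.0738 × 13.6) / [13.6 × (0.416 × 6.99 − 0.0738) − 1] = 125.8 / 37.54 = 3.352 mg/L.
Y_obs = Y / (1 + k_d θ_c) = 0.416 / (1 + 0.0738 × 13.6) = 0.416 / 2.004 = 0.2076.
Substrate removed = Q·(S₀ − S) = 544 m³/d × (1800 − 3.35) g/m³ = 9.77×10^5 g/d = 977.4 kg/d.
Biomass produced: P_X = Y_obs·Q·ΔS = 0.2076 × 977.4 ≈ 202.9 kg VSS/d.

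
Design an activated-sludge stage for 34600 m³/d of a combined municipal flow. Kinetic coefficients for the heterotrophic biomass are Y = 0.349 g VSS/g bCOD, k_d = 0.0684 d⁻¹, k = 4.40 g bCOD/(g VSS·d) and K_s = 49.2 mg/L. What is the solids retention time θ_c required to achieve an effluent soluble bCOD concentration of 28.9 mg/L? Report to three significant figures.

At the target effluent, Y k S/(K_s+S) = 0.349×4.40×28.9/78.10 = 0.5682 d⁻¹.
θ_c = 1/(μ − k_d) = 1/(0.5682 − 0.0684) = 1/0.4998 = 2.001 d.

θ_c ≈ 2.00 d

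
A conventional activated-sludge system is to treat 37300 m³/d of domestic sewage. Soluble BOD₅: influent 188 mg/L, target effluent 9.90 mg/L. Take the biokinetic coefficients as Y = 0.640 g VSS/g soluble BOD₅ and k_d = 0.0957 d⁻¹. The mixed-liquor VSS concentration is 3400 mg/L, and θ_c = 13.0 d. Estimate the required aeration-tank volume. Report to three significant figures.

From the SRT design equation V = Y Q (S₀−S) θ_c / [X (1 + k_d θ_c)] = 0.640 × 37300 × (188 − 9.90) × 13.0 / [3400 × (1 + 0.0957 × 13.0)] = 5.53×10^7 / 7630 = 7244 m³.

V ≈ 7240 m³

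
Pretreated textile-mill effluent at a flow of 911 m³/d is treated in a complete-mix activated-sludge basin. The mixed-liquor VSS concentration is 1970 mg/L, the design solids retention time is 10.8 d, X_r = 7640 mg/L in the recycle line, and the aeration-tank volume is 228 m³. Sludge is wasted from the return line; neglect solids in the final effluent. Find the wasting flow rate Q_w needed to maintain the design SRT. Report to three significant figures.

Wasting from the return line (neglecting effluent solids): Q_w = V·X / (θ_c·X_r) = 228.0 × 1970 / (10.8 × 7640) = 5.444 m³/d.

Q_w ≈ 5.44 m³/d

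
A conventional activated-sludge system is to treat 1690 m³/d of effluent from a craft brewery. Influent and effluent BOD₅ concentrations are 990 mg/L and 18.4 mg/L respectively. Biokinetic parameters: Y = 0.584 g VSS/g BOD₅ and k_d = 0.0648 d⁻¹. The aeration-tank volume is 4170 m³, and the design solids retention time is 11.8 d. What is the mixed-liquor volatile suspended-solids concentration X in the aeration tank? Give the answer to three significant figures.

From V·X·(1 + k_d·θ_c) = Y·Q·(S₀ − S)·θ_c: X = 0.584 × 1690 × (990 − 18.4) × 11.8 / [4170 × (1 + 0.0648 × 11.8)] = 1538 mg/L.

X ≈ 1540 mg/L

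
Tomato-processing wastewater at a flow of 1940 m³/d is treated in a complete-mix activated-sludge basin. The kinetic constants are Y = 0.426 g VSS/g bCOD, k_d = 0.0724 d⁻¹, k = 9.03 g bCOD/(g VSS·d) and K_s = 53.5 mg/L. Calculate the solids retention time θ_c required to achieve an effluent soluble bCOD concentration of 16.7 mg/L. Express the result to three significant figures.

From 1/θ_c = Y·k·S/(K_s + S) − k_d: Y·k·S/(K_s+S) = 0.426 × 9.03 × 16.7 / (53.5 + 16.7) = 0.9151 d⁻¹.
θ_c = 1/(μ − k_d) = 1/(0.9151 − 0.0724) = 1/0.8427 = 1.187 d.

θ_c ≈ 1.19 d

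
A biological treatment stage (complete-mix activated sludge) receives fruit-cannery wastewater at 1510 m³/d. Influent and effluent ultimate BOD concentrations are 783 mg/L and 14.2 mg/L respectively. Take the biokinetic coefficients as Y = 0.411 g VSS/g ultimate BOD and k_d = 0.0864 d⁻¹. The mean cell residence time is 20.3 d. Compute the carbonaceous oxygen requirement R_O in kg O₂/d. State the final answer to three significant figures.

R_O ≈ 915 kg O₂/d

The observed yield is Y_obs = Y/(1 + k_d·θ_c) = 0.411 / (1 + 0.0864 × 20.3) = 0.411 / 2.754 = 0.1492 g VSS per g ultimate BOD removed.
Mass of ultimate BOD removed per day: Q(S₀ − S) = 1510 × 768.8 g/m³ = 1161 kg/d.
Net sludge production P_X = 0.1492 × 1161 = 173.3 kg VSS/d.
R_O = Q·ΔS − 1.42 P_X = 1161 − 246.0 = 914.9 kg O₂/d.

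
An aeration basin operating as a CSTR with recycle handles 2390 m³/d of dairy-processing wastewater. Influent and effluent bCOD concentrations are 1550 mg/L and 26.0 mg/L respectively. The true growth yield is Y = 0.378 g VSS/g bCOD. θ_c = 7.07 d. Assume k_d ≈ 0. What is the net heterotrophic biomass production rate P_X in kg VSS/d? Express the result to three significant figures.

P_X ≈ 1380 kg VSS/d

With endogenous decay neglected, the observed yield equals the true yield: Y_obs = Y = 0.378 g VSS/g bCOD.
ΔS = 1550 − 26.0 = 1524 mg/L, so the substrate removal rate is 2390 × 1524/1000 = 3642 kg bCOD/d.
So the net sludge growth is P_X = 0.3780 × 3642 = 1377 kg VSS/d.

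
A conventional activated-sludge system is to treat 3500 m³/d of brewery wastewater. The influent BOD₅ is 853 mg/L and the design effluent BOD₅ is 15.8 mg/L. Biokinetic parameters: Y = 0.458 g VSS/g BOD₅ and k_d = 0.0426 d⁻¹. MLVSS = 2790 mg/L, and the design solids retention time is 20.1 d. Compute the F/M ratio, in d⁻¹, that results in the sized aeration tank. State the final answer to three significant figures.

F/M ≈ 0.205 d⁻¹

Rearranging the biomass balance for a CMAS with decay, V = Y·Q·ΔS·θ_c / [X·(1+k_d θ_c)] = 0.458 × 3500 × (853 − 15.8) × 20.1 / [2790 × (1 + 0.0426 × 20.1)] = 2.7×10^7 / 5179 = 5209 m³.
F/M = Q·S₀ / (V·X) = 3500 × 853 / (5209 × 2790) = 0.2054 g BOD₅·(g VSS·d)⁻¹.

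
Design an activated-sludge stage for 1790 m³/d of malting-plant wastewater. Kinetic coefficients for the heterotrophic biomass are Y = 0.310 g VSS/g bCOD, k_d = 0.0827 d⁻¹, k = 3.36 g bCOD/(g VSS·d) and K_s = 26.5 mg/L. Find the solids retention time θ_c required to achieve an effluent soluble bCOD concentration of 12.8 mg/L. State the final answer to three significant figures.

θ_c ≈ 3.90 d

At the target effluent, Y k S/(K_s+S) = 0.310×3.36×12.8/39.30 = 0.3392 d⁻¹.
θ_c = 1/(μ − k_d) = 1/(0.3392 − 0.0827) = 1/0.2565 = 3.898 d.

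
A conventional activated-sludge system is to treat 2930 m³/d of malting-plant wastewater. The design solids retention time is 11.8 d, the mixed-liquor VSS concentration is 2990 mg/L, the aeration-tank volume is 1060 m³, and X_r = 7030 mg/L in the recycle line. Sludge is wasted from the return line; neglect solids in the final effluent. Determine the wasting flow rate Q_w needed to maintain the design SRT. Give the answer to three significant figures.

Q_w ≈ 38.2 m³/d

θ_c = V·X/(Q_w·X_r) when wasting from the recycle, so Q_w = V·X/(θ_c·X_r) = 1060 × 2990 / (11.8 × 7030) = 38.21 m³/d.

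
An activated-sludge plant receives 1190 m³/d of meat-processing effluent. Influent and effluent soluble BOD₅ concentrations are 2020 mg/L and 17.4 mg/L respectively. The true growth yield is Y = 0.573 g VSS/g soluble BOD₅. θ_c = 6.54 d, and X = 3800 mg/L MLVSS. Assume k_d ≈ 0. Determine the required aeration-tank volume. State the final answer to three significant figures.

V ≈ 2350 m³

With k_d = 0 the design equation reduces to V = Y Q (S₀−S) θ_c / X = 0.573 × 1190 × (2020 − 17.4) × 6.54 / 3800 = 2350 m³.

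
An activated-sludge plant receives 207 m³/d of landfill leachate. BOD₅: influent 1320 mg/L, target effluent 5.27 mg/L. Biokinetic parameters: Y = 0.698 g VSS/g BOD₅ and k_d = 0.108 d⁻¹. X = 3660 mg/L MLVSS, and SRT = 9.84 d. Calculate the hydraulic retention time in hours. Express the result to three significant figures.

τ ≈ 28.7 h

From the SRT design equation V = Y Q (S₀−S) θ_c / [X (1 + k_d θ_c)] = 0.698 × 207 × (1320 − 5.27) × 9.84 / [3660 × (1 + 0.108 × 9.84)] = 1.87×10^6 / 7550 = 247.6 m³.
τ = V/Q = 247.6/207 = 1.196 d, or 28.71 h.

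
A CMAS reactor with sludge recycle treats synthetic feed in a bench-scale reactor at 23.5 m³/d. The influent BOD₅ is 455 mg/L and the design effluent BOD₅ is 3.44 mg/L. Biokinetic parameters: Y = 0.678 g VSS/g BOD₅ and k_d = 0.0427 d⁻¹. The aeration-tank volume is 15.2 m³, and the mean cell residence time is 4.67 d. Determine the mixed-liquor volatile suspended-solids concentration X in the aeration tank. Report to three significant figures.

X ≈ 1840 mg/L

Solving the biomass balance for X: X = Y Q (S₀−S) θ_c / [V (1+k_d θ_c)] = 0.678 × 23.5 × (455 − 3.44) × 4.67 / [15.2 × (1 + 0.0427 × 4.67)] = 1843 mg/L.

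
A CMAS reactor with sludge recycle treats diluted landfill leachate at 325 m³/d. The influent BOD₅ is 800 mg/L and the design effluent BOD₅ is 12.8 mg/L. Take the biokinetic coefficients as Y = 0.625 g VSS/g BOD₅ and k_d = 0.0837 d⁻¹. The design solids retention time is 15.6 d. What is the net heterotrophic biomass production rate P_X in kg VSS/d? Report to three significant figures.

P_X ≈ 69.3 kg VSS/d

Y_obs = Y / (1 + k_d θ_c) = 0.625 / (1 + 0.0837 × 15.6) = 0.625 / 2.306 = 0.2711.
Mass of BOD₅ removed per day: Q(S₀ − S) = 325 × 787.2 g/m³ = 255.8 kg/d.
Net biomass production P_X = Y_obs × Q·(S₀ − S) = 0.2711 × 255.8 = 69.35 kg VSS/d.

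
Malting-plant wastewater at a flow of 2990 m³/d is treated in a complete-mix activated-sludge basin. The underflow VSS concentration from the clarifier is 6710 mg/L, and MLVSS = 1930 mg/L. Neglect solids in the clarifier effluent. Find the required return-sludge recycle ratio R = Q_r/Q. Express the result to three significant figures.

R = Q_r/Q = X/(X_r − X) = 1930 / (6710 − 1930) = 0.4038.

R ≈ 0.404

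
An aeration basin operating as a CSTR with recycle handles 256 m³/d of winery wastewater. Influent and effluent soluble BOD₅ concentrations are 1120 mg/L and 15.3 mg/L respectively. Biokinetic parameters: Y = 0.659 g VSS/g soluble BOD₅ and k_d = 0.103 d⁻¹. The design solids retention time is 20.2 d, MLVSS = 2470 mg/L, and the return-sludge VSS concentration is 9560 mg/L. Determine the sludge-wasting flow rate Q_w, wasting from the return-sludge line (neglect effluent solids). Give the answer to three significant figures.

Rearranging the biomass balance for a CMAS with decay, V = Y·Q·ΔS·θ_c / [X·(1+k_d θ_c)] = 0.659 × 256 × (1120 − 15.3) × 20.2 / [2470 × (1 + 0.103 × 20.2)] = 3.76×10^6 / 7609 = 494.8 m³.
θ_c = V·X/(Q_w·X_r) when wasting from the recycle, so Q_w = V·X/(θ_c·X_r) = 494.8 × 2470 / (20.2 × 9560) = 6.328 m³/d.

Q_w ≈ 6.33 m³/d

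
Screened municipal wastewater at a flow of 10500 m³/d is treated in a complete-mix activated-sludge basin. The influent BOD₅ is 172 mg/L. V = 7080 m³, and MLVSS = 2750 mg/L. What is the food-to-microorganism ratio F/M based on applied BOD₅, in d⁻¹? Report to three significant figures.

Food-to-microorganism ratio F/M = Q S₀ / (V X) = 10500 × 172 / (7080 × 2750) = 0.09276 d⁻¹.

F/M ≈ 0.0928 d⁻¹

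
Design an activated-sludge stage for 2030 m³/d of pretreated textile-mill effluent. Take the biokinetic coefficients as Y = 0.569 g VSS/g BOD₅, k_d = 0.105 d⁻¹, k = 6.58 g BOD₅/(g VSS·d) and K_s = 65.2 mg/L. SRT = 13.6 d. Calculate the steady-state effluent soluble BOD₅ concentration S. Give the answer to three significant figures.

S ≈ 3.26 mg/L

Effluent substrate depends only on kinetics and SRT: S = K_s(1 + k_d θ_c) / [θ_c(Yk − k_d) − 1] = 65.2 × (1 + 0.105 × 13.6) / [13.6 × (0.569 × 6.58 − 0.105) − 1] = 158.3 / 48.49 = 3.265 mg/L.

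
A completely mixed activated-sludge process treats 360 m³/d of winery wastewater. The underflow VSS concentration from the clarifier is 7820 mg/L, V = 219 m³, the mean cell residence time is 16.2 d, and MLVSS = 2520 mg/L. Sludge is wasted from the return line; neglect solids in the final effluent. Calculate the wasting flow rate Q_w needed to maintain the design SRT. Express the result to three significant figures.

θ_c = V·X/(Q_w·X_r) when wasting from the recycle, so Q_w = V·X/(θ_c·X_r) = 219.0 × 2520 / (16.2 × 7820) = 4.356 m³/d.

Q_w ≈ 4.36 m³/d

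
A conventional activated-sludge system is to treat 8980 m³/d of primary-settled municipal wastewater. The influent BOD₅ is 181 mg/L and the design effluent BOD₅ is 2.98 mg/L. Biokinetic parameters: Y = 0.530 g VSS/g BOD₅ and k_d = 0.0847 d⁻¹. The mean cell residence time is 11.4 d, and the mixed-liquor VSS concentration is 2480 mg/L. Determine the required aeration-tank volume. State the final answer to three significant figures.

From the SRT design equation V = Y Q (S₀−S) θ_c / [X (1 + k_d θ_c)] = 0.530 × 8980 × (181 − 2.98) × 11.4 / [2480 × (1 + 0.0847 × 11.4)] = 9.66×10^6 / 4875 = 1981 m³.

V ≈ 1980 m³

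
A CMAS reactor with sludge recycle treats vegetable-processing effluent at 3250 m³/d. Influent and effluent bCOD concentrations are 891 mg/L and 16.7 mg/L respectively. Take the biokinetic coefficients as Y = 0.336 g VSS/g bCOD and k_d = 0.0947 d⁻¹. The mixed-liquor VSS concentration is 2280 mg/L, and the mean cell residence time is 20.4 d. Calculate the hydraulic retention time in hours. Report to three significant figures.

τ ≈ 21.5 h

From the SRT design equation V = Y Q (S₀−S) θ_c / [X (1 + k_d θ_c)] = 0.336 × 3250 × (891 − 16.7) × 20.4 / [2280 × (1 + 0.0947 × 20.4)] = 1.95×10^7 / 6685 = 2914 m³.
HRT = V/Q = 2914 m³ / 3250 m³·d⁻¹ = 0.8965 d × 24 = 21.52 h.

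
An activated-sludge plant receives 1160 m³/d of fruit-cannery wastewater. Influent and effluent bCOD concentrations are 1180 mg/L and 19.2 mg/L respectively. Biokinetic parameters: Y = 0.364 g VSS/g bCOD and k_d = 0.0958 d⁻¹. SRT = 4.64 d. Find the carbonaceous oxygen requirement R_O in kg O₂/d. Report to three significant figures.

R_O ≈ 865 kg O₂/d

The observed yield is Y_obs = Y/(1 + k_d·θ_c) = 0.364 / (1 + 0.0958 × 4.64) = 0.364 / 1.445 = 0.2520 g VSS per g bCOD removed.
Mass of bCOD removed per day: Q(S₀ − S) = 1160 × 1161 g/m³ = 1347 kg/d.
P_X = Y_obs·Q·(S₀ − S) = 0.2520 × 1347 = 339.3 kg VSS/d.
R_O = Q·ΔS − 1.42 P_X = 1347 − 481.8 = 864.7 kg O₂/d.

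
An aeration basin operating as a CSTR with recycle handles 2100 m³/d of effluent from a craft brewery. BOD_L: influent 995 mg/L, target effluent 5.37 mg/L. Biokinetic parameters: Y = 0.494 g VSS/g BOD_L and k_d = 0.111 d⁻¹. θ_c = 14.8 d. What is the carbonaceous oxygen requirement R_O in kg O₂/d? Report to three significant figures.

R_O ≈ 1530 kg O₂/d

The observed yield is Y_obs = Y/(1 + k_d·θ_c) = 0.494 / (1 + 0.111 × 14.8) = 0.494 / 2.643 = 0.1869 g VSS per g BOD_L removed.
Q·(S₀ − S) = 2100 × (995 − 5.37) × 10⁻³ = 2078 kg/d removed.
Biomass synthesised: P_X = Y_obs × 2078 = 388.5 kg VSS/d.
R_O = Q·ΔS − 1.42 P_X = 2078 − 551.6 = 1527 kg O₂/d.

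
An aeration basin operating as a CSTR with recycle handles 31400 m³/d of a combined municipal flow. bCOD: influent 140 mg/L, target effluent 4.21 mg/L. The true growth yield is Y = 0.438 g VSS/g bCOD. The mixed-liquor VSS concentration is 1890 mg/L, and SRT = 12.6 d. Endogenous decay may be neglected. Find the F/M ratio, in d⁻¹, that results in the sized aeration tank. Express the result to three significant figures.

V·X = Y·Q·ΔS·θ_c gives V = 0.438 × 31400 × (140 − 4.21) × 12.6 / 1890 = 12450 m³.
F/M = applied load / biomass = Q·S₀/(V·X) = 31400 × 140 / (12450 × 1890) = 0.1868 d⁻¹.

F/M ≈ 0.187 d⁻¹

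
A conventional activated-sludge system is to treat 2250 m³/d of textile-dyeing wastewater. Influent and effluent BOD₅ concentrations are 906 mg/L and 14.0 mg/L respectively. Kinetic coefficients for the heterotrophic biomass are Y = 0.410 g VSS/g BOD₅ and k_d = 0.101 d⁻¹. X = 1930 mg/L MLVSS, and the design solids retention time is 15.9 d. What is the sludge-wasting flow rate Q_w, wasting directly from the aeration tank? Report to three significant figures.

Steady-state biomass mass balance: V·X·(1 + k_d·θ_c) = Y·Q·(S₀ − S)·θ_c, so V = 0.410 × 2250 × (906 − 14.0) × 15.9 / [1930 × (1 + 0.101 × 15.9)] = 1.31×10^7 / 5029 = 2601 m³.
With mixed-liquor wasting, θ_c = V/Q_w, so Q_w = V/θ_c = 2601/15.9 = 163.6 m³/d.

Q_w ≈ 164 m³/d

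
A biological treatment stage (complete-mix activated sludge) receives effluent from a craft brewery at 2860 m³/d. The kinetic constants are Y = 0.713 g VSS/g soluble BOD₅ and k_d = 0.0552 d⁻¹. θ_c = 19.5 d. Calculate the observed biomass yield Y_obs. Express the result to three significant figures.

Y_obs ≈ 0.343 g VSS/g soluble BOD₅

Correct the yield for decay: Y_obs = Y/(1 + k_d θ_c) = 0.713 / (1 + 0.0552 × 19.5) = 0.713 / 2.076 = 0.3434.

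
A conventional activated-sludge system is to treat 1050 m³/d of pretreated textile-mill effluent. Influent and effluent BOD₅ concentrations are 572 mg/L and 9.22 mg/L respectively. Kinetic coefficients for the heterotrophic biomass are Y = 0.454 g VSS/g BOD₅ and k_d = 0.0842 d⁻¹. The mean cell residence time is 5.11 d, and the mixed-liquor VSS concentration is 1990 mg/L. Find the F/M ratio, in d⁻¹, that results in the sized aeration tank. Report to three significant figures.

Rearranging the biomass balance for a CMAS with decay, V = Y·Q·ΔS·θ_c / [X·(1+k_d θ_c)] = 0.454 × 1050 × (572 − 9.22) × 5.11 / [1990 × (1 + 0.0842 × 5.11)] = 1.37×10^6 / 2846 = 481.7 m³.
F/M = applied load / biomass = Q·S₀/(V·X) = 1050 × 572 / (481.7 × 1990) = 0.6266 d⁻¹.

F/M ≈ 0.627 d⁻¹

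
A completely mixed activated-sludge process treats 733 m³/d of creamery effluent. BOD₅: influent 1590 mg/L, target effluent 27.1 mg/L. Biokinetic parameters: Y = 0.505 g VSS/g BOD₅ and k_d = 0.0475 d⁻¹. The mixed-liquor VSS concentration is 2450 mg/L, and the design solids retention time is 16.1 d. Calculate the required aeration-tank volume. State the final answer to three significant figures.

V ≈ 2150 m³

From the SRT design equation V = Y Q (S₀−S) θ_c / [X (1 + k_d θ_c)] = 0.505 × 733 × (1590 − 27.1) × 16.1 / [2450 × (1 + 0.0475 × 16.1)] = 9.31×10^6 / 4324 = 2154 m³.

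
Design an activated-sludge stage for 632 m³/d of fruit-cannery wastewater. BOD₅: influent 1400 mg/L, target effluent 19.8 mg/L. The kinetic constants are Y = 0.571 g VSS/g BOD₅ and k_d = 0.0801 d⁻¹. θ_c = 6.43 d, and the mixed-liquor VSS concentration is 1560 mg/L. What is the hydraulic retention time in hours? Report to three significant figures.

From the SRT design equation V = Y Q (S₀−S) θ_c / [X (1 + k_d θ_c)] = 0.571 × 632 × (1400 − 19.8) × 6.43 / [1560 × (1 + 0.0801 × 6.43)] = 3.2×10^6 / 2363 = 1355 m³.
HRT = V/Q = 1355 m³ / 632 m³·d⁻¹ = 2.144 d × 24 = 51.46 h.

τ ≈ 51.5 h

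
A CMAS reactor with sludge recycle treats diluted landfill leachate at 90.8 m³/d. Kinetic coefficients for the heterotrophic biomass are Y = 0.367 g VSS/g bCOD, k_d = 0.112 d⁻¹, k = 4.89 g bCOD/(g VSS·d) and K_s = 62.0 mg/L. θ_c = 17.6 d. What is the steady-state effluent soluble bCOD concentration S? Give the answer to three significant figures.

For a completely mixed reactor with recycle the Lawrence–McCarty relation gives S = K_s·(1 + k_d·θ_c) / [θ_c·(Y·k − k_d) − 1] = 62.0 × (1 + 0.112 × 17.6) / [17.6 × (0.367 × 4.89 − 0.112) − 1] = 184.2 / 28.61 = 6.438 mg/L.

S ≈ 6.44 mg/L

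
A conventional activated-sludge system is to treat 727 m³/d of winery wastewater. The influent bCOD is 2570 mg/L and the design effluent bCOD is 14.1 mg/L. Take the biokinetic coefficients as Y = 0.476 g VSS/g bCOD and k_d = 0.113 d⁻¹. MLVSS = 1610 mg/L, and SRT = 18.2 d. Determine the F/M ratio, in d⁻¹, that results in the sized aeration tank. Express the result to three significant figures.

F/M ≈ 0.355 d⁻¹

From the SRT design equation V = Y Q (S₀−S) θ_c / [X (1 + k_d θ_c)] = 0.476 × 727 × (2570 − 14.1) × 18.2 / [1610 × (1 + 0.113 × 18.2)] = 1.61×10^7 / 4921 = 3271 m³.
Food-to-microorganism ratio F/M = Q S₀ / (V X) = 727 × 2570 / (3271 × 1610) = 0.3548 d⁻¹.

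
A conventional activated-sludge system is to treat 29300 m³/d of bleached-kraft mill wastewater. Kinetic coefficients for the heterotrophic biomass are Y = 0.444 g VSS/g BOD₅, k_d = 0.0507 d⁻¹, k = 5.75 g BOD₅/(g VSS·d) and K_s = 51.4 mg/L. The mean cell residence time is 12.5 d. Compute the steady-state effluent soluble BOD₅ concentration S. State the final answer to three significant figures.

S ≈ 2.77 mg/L

From the Monod/SRT balance for a CMAS, S = K_s·(1+k_d θ_c)/[θ_c·(Y k − k_d) − 1] = 51.4 × (1 + 0.0507 × 12.5) / [12.5 × (0.444 × 5.75 − 0.0507) − 1] = 83.97 / 30.28 = 2.773 mg/L.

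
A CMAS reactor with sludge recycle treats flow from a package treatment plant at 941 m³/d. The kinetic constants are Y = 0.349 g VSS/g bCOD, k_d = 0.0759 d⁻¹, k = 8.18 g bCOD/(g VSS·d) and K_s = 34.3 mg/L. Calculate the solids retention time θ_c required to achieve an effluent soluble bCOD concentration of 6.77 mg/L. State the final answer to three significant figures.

From 1/θ_c = Y·k·S/(K_s + S) − k_d: Y·k·S/(K_s+S) = 0.349 × 8.18 × 6.77 / (34.3 + 6.77) = 0.4706 d⁻¹.
1/θ_c = 0.4706 − 0.0759 = 0.3947 d⁻¹, so θ_c = 2.534 d.

θ_c ≈ 2.53 d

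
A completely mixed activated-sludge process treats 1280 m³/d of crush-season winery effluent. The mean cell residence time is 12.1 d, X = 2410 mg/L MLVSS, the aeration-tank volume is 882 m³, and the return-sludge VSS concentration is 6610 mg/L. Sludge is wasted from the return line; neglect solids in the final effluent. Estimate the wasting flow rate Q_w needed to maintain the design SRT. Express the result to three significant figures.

θ_c = V·X/(Q_w·X_r) when wasting from the recycle, so Q_w = V·X/(θ_c·X_r) = 882.0 × 2410 / (12.1 × 6610) = 26.58 m³/d.

Q_w ≈ 26.6 m³/d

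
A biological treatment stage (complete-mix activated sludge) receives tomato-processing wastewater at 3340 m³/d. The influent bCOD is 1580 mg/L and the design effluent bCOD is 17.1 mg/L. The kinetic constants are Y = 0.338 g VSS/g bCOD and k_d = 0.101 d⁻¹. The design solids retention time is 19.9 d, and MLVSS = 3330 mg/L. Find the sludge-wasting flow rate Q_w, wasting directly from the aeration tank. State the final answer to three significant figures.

Q_w ≈ 176 m³/d

From the SRT design equation V = Y Q (S₀−S) θ_c / [X (1 + k_d θ_c)] = 0.338 × 3340 × (1580 − 17.1) × 19.9 / [3330 × (1 + 0.101 × 19.9)] = 3.51×10^7 / 10023 = 3503 m³.
With mixed-liquor wasting, θ_c = V/Q_w, so Q_w = V/θ_c = 3503/19.9 = 176.0 m³/d.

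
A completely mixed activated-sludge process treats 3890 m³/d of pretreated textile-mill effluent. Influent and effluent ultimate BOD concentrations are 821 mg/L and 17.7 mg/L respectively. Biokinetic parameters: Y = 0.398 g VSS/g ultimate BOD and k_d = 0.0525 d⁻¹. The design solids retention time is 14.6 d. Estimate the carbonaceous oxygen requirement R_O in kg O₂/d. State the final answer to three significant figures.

R_O ≈ 2130 kg O₂/d

Y_obs = Y / (1 + k_d θ_c) = 0.398 / (1 + 0.0525 × 14.6) = 0.398 / 1.766 = 0.2253.
Mass of ultimate BOD removed per day: Q(S₀ − S) = 3890 × 803.3 g/m³ = 3125 kg/d.
P_X = Y_obs·Q·(S₀ − S) = 0.2253 × 3125 = 704.0 kg VSS/d.
R_O = Q·ΔS − 1.42 P_X = 3125 − 999.7 = 2125 kg O₂/d.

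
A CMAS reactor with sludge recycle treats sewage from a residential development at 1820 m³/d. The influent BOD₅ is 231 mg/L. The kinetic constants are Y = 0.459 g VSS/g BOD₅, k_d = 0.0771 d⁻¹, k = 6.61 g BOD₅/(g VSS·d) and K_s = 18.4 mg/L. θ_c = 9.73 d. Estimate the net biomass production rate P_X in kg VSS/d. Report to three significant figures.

P_X ≈ 110 kg VSS/d

Effluent substrate depends only on kinetics and SRT: S = K_s(1 + k_d θ_c) / [θ_c(Yk − k_d) − 1] = 18.4 × (1 + 0.0771 × 9.73) / [9.73 × (0.459 × 6.61 − 0.0771) − 1] = 32.20 / 27.77 = 1.160 mg/L.
The observed yield is Y_obs = Y/(1 + k_d·θ_c) = 0.459 / (1 + 0.0771 × 9.73) = 0.459 / 1.750 = 0.2623 g VSS per g BOD₅ removed.
ΔS = 231 − 1.16 = 229.8 mg/L, so the substrate removal rate is 1820 × 229.8/1000 = 418.3 kg BOD₅/d.
So the net sludge growth is P_X = 0.2623 × 418.3 = 109.7 kg VSS/d.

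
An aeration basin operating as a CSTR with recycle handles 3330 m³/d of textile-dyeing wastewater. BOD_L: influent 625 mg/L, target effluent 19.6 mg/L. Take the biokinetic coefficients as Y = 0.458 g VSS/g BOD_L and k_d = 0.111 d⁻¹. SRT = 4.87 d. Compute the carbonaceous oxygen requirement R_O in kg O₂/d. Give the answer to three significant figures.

R_O ≈ 1160 kg O₂/d

Correct the yield for decay: Y_obs = Y/(1 + k_d θ_c) = 0.458 / (1 + 0.111 × 4.87) = 0.458 / 1.541 = 0.2973.
Mass of BOD_L removed per day: Q(S₀ − S) = 3330 × 605.4 g/m³ = 2016 kg/d.
Biomass synthesised: P_X = Y_obs × 2016 = 599.3 kg VSS/d.
Carbonaceous O₂ demand = substrate oxidised − cell-mass equivalent = 2016 − 1.42 × 599.3 = 1165 kg O₂/d.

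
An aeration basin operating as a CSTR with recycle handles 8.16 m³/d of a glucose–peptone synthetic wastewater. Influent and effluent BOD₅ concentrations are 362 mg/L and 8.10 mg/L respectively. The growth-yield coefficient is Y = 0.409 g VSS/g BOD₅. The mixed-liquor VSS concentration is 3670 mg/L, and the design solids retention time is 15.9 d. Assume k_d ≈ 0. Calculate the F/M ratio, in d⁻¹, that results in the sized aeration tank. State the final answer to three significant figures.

With k_d = 0 the design equation reduces to V = Y Q (S₀−S) θ_c / X = 0.409 × 8.16 × (362 − 8.10) × 15.9 / 3670 = 5.117 m³.
Food-to-microorganism ratio F/M = Q S₀ / (V X) = 8.16 × 362 / (5.117 × 3670) = 0.1573 d⁻¹.

F/M ≈ 0.157 d⁻¹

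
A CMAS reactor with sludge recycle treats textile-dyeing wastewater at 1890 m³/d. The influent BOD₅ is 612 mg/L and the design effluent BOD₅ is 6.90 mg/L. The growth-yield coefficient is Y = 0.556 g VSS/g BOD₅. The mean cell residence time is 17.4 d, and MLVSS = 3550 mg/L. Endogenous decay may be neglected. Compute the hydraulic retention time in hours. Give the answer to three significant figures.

τ ≈ 39.6 h

With k_d = 0 the design equation reduces to V = Y Q (S₀−S) θ_c / X = 0.556 × 1890 × (612 − 6.90) × 17.4 / 3550 = 3117 m³.
HRT = V/Q = 3117 m³ / 1890 m³·d⁻¹ = 1.649 d × 24 = 39.58 h.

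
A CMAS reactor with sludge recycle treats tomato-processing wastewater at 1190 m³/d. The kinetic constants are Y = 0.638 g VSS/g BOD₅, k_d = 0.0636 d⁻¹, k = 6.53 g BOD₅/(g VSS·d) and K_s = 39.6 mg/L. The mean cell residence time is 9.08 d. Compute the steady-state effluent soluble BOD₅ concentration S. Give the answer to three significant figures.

S ≈ 1.72 mg/L

For a completely mixed reactor with recycle the Lawrence–McCarty relation gives S = K_s·(1 + k_d·θ_c) / [θ_c·(Y·k − k_d) − 1] = 39.6 × (1 + 0.0636 × 9.08) / [9.08 × (0.638 × 6.53 − 0.0636) − 1] = 62.47 / 36.25 = 1.723 mg/L.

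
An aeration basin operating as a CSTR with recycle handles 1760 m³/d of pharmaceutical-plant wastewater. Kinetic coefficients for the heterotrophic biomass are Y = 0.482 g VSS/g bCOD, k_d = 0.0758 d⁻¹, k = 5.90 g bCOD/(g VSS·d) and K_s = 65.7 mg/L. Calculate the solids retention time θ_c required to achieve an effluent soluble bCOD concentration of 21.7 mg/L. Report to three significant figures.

At the target effluent, Y k S/(K_s+S) = 0.482×5.90×21.7/87.40 = 0.7061 d⁻¹.
θ_c = 1/(μ − k_d) = 1/(0.7061 − 0.0758) = 1/0.6303 = 1.587 d.

θ_c ≈ 1.59 d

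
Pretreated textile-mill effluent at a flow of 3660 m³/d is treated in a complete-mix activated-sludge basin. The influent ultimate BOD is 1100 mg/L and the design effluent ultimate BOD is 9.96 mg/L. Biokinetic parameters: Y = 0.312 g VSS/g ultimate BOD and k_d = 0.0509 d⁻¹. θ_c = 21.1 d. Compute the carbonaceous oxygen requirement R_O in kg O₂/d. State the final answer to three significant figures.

R_O ≈ 3140 kg O₂/d

Correct the yield for decay: Y_obs = Y/(1 + k_d θ_c) = 0.312 / (1 + 0.0509 × 21.1) = 0.312 / 2.074 = 0.1504.
Substrate removed = Q·(S₀ − S) = 3660 m³/d × (1100 − 9.96) g/m³ = 3.99×10^6 g/d = 3990 kg/d.
P_X = Y_obs·Q·(S₀ − S) = 0.1504 × 3990 = 600.2 kg VSS/d.
R_O = Q·(S₀ − S) − 1.42·P_X = 3990 − 1.42 × 600.2 = 3137 kg O₂/d.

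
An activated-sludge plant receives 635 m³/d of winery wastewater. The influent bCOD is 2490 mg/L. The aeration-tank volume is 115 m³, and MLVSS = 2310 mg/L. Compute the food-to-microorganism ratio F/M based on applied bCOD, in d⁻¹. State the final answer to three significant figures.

F/M ≈ 5.95 d⁻¹

F/M = Q·S₀ / (V·X) = 635 × 2490 / (115.0 × 2310) = 5.952 g bCOD·(g VSS·d)⁻¹.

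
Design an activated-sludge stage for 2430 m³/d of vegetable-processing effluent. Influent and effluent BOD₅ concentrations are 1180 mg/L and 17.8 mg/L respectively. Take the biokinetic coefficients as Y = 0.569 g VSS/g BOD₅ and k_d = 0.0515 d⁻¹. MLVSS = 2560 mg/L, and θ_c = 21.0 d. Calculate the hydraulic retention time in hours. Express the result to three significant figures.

τ ≈ 62.5 h

Rearranging the biomass balance for a CMAS with decay, V = Y·Q·ΔS·θ_c / [X·(1+k_d θ_c)] = 0.569 × 2430 × (1180 − 17.8) × 21.0 / [2560 × (1 + 0.0515 × 21.0)] = 3.37×10^7 / 5329 = 6333 m³.
τ = V/Q = 6333/2430 = 2.606 d, or 62.55 h.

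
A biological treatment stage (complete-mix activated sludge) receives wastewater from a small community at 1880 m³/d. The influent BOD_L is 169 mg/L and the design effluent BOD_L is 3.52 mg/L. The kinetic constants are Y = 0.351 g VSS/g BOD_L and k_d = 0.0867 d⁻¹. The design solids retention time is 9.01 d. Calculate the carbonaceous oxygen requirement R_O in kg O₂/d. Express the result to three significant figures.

R_O ≈ 224 kg O₂/d

The observed yield is Y_obs = Y/(1 + k_d·θ_c) = 0.351 / (1 + 0.0867 × 9.01) = 0.351 / 1.781 = 0.1971 g VSS per g BOD_L removed.
Substrate removed = Q·(S₀ − S) = 1880 m³/d × (169 − 3.52) g/m³ = 3.11×10^5 g/d = 311.1 kg/d.
P_X = Y_obs·Q·(S₀ − S) = 0.1971 × 311.1 = 61.31 kg VSS/d.
R_O = Q·(S₀ − S) − 1.42·P_X = 311.1 − 1.42 × 61.31 = 224.0 kg O₂/d.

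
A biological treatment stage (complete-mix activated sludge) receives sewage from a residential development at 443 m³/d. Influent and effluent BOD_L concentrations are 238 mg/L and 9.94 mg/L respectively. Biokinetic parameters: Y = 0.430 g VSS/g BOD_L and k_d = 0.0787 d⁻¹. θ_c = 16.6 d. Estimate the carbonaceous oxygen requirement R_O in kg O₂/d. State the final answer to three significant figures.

R_O ≈ 74.3 kg O₂/d

Correct the yield for decay: Y_obs = Y/(1 + k_d θ_c) = 0.430 / (1 + 0.0787 × 16.6) = 0.430 / 2.306 = 0.1864.
Q·(S₀ − S) = 443 × (238 − 9.94) × 10⁻³ = 101.0 kg/d removed.
Biomass synthesised: P_X = Y_obs × 101.0 = 18.84 kg VSS/d.
R_O = Q·ΔS − 1.42 P_X = 101.0 − 26.75 = 74.28 kg O₂/d.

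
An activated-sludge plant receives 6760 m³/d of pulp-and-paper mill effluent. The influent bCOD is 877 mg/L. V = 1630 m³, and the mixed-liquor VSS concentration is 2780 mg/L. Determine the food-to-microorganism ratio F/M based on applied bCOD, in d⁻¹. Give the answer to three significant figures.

Food-to-microorganism ratio F/M = Q S₀ / (V X) = 6760 × 877 / (1630 × 2780) = 1.308 d⁻¹.

F/M ≈ 1.31 d⁻¹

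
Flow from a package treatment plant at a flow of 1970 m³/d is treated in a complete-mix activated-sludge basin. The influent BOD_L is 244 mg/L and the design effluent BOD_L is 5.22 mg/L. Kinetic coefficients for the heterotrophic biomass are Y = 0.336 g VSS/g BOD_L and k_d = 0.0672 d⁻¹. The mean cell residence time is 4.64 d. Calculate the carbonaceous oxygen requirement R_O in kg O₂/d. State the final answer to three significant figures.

R_O ≈ 299 kg O₂/d

The observed yield is Y_obs = Y/(1 + k_d·θ_c) = 0.336 / (1 + 0.0672 × 4.64) = 0.336 / 1.312 = 0.2561 g VSS per g BOD_L removed.
Substrate removed = Q·(S₀ − S) = 1970 m³/d × (244 − 5.22) g/m³ = 4.7×10^5 g/d = 470.4 kg/d.
Net sludge production P_X = 0.2561 × 470.4 = 120.5 kg VSS/d.
R_O = Q·ΔS − 1.42 P_X = 470.4 − 171.1 = 299.3 kg O₂/d.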